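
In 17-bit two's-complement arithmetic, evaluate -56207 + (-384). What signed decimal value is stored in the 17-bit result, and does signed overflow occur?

-56207 → 10010010001110001
-384 → 11111111010000000
  10010010001110001
+ 11111111010000000
= 10010001011110001  (discard carry-out 1)
Result 10010001011110001: MSB = 1 → 74481 − 131072 = -56591.
Both addends are negative and so is the stored result: no signed overflow.

-56591; no overflow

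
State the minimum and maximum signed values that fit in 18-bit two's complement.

Minimum: −2^17 = -131072.
Maximum: 2^17 − 1 = 131071.

min = -131072, max = 131071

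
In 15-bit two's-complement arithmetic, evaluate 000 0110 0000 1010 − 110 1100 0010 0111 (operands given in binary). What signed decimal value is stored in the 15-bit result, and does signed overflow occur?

6627; no overflow

000 0110 0000 1010 → 000011000001010 = 1546 (signed)
110 1100 0010 0111 → 110110000100111 = -5081 (signed)
Subtract via negate-and-add: invert 110110000100111 + 1 = 001001111011001 (i.e. 5081).
  000011000001010
+ 001001111011001
= 001100111100011
Result 001100111100011: MSB = 0 → value 6627.
Both addends (after negating the subtrahend) are non-negative and so is the stored result: no signed overflow.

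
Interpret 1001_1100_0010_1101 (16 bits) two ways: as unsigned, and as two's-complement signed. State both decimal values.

unsigned = 39981, signed = -25555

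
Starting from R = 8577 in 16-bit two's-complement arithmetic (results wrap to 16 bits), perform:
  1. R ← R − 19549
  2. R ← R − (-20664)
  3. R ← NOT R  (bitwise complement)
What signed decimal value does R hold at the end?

-9693

Start: R = 8577 = 0010000110000001.
R = 8577 − 19549 = -10972 = 1101010100100100
R = -10972 − (-20664) = 9692 = 0010010111011100
R = NOT 0010010111011100 = 1101101000100011 = -9693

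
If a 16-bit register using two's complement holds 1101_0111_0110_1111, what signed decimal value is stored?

-10385

MSB is 1, so the value is negative.
Unsigned reading: 55151. Subtract 2^16 = 65536: 55151 − 65536 = -10385.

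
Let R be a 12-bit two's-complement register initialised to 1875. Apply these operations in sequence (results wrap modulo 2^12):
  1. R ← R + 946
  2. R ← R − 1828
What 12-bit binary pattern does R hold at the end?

001111100001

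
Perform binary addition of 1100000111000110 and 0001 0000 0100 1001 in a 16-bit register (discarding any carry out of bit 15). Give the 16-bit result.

  1100000111000110
+ 0001000001001001
= 1101001000001111

1101001000001111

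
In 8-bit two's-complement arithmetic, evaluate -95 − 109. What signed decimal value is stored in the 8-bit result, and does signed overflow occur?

-95 → 10100001
109 → 01101101
Subtract via negate-and-add: invert 01101101 + 1 = 10010011 (i.e. -109).
  10100001
+ 10010011
= 00110100  (discard carry-out 1)
Result 00110100: MSB = 0 → value 52.
Both addends (after negating the subtrahend) are negative but the stored result is non-negative: signed overflow. The true value -95 − 109 = -204 lies outside [-128, 127].

52; overflow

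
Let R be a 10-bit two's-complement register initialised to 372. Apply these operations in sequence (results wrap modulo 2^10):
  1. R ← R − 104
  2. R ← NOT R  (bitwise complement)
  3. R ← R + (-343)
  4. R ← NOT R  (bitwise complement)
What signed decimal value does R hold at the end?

Start: R = 372 = 0101110100.
R = 372 − 104 = 268 = 0100001100
R = NOT 0100001100 = 1011110011 = -269
R = -269 + (-343) = -612; wraps to 412 = 0110011100
R = NOT 0110011100 = 1001100011 = -413

-413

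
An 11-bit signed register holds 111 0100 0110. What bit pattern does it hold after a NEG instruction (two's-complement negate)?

00010111010

Invert: 00010111001. Add 1: 00010111010.
Check: 11101000110 = -186, 00010111010 = 186.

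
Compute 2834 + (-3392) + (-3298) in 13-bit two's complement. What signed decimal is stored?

-3856

2834 + (-3392) = -558 (1110111010010)
-558 + (-3298) = -3856 (1000011110000)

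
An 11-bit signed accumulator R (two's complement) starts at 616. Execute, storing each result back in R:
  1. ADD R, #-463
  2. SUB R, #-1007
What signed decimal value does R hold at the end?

-888

Start: R = 616 = 01001101000.
R = 616 + (-463) = 153 = 00010011001
R = 153 − (-1007) = 1160; wraps to -888 = 10010001000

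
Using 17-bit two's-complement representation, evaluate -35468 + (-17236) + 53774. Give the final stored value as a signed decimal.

1070

-35468 + (-17236) = -52704 (10011001000100000)
-52704 + 53774 = 1070 (00000010000101110)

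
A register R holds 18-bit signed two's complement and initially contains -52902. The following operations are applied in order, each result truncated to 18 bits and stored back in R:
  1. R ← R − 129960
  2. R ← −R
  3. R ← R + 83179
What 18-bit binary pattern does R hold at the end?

000000111100111001

Start: R = -52902 = 110011000101011010.
R = -52902 − 129960 = -182862; wraps to 79282 = 010011010110110010
R = −(79282) = -79282 = 101100101001001110
R = -79282 + 83179 = 3897 = 000000111100111001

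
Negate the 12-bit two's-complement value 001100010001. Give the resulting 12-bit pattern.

110011101111

Invert: 110011101110. Add 1: 110011101111.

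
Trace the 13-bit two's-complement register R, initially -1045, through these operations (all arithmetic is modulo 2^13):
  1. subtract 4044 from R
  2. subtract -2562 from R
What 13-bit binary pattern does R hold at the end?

Start: R = -1045 = 1101111101011.
R = -1045 − 4044 = -5089; wraps to 3103 = 0110000011111
R = 3103 − (-2562) = 5665; wraps to -2527 = 1011000100001

1011000100001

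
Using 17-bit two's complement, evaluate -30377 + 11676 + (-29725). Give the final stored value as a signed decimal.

-48426

-30377 + 11676 = -18701 (11011011011110011)
-18701 + (-29725) = -48426 (10100001011010110)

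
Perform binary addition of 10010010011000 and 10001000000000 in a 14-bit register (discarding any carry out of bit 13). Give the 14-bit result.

  10010010011000
+ 10001000000000
= 00011010011000  (discard carry-out 1)

00011010011000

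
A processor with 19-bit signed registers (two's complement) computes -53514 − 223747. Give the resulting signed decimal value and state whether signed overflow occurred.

-53514 → 1110010111011110110
223747 → 0110110101000000011
Subtract via negate-and-add: invert 0110110101000000011 + 1 = 1001001010111111101 (i.e. -223747).
  1110010111011110110
+ 1001001010111111101
= 0111100010011110011  (discard carry-out 1)
Result 0111100010011110011: MSB = 0 → value 247027.
Both addends (after negating the subtrahend) are negative but the stored result is non-negative: signed overflow. The true value -53514 − 223747 = -277261 lies outside [-262144, 262143].

247027; overflow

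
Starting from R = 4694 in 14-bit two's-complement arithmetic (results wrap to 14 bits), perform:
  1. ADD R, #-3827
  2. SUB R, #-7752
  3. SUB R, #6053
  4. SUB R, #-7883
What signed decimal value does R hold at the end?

-5935

Start: R = 4694 = 01001001010110.
R = 4694 + (-3827) = 867 = 00001101100011
R = 867 − (-7752) = 8619; wraps to -7765 = 10000110101011
R = -7765 − 6053 = -13818; wraps to 2566 = 00101000000110
R = 2566 − (-7883) = 10449; wraps to -5935 = 10100011010001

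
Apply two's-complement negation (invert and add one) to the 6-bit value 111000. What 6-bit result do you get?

Invert: 000111. Add 1: 001000.
Check: 111000 = -8, 001000 = 8.

001000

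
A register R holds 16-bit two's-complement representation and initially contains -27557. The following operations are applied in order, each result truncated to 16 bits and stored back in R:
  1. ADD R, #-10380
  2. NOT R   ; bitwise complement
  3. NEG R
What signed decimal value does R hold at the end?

27600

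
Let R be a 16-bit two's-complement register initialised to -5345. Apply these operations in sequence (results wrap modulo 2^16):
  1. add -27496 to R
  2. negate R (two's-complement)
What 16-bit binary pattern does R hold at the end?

Start: R = -5345 = 1110101100011111.
R = -5345 + (-27496) = -32841; wraps to 32695 = 0111111110110111
R = −(32695) = -32695 = 1000000001001001

1000000001001001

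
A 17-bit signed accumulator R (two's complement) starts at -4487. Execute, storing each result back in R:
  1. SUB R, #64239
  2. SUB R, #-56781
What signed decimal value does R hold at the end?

Start: R = -4487 = 11110111001111001.
R = -4487 − 64239 = -68726; wraps to 62346 = 01111001110001010
R = 62346 − (-56781) = 119127; wraps to -11945 = 11101000101010111

-11945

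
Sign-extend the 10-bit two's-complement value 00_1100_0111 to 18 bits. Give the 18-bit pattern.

MSB of 0011000111 is 0; replicate it into the new high bits.
00000000|0011000111 → 000000000011000111 (still 199).

000000000011000111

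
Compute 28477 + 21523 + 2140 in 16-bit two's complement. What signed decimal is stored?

-13396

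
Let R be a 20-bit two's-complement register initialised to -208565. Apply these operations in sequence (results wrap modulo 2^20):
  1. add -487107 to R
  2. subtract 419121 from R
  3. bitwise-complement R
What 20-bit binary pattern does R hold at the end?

Start: R = -208565 = 11001101000101001011.
R = -208565 + (-487107) = -695672; wraps to 352904 = 01010110001010001000
R = 352904 − 419121 = -66217 = 11101111110101010111
R = NOT 11101111110101010111 = 00010000001010101000 = 66216

00010000001010101000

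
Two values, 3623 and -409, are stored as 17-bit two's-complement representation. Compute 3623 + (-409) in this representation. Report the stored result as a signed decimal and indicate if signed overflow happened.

3623 → 00000111000100111
-409 → 11111111001100111
  00000111000100111
+ 11111111001100111
= 00000110010001110  (discard carry-out 1)
Result 00000110010001110: MSB = 0 → value 3214.
Addends have opposite signs, so signed overflow cannot occur.

3214; no overflow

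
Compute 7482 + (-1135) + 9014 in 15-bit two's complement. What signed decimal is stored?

15361

7482 + (-1135) = 6347 (001100011001011)
6347 + 9014 = 15361 (011110000000001)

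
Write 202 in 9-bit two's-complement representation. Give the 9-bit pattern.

202 is non-negative, so write it directly in 9 bits: 011001010.

011001010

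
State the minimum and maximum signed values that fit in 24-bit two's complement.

min = -8388608, max = 8388607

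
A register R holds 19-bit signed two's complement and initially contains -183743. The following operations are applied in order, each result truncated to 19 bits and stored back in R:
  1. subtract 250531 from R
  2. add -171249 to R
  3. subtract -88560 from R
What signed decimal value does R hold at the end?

7325

Start: R = -183743 = 1010011001001000001.
R = -183743 − 250531 = -434274; wraps to 90014 = 0010101111110011110
R = 90014 + (-171249) = -81235 = 1101100001010101101
R = -81235 − (-88560) = 7325 = 0000001110010011101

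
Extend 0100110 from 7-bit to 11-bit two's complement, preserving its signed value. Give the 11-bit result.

MSB of 0100110 is 0; replicate it into the new high bits.
0000|0100110 → 00000100110 (still 38).

00000100110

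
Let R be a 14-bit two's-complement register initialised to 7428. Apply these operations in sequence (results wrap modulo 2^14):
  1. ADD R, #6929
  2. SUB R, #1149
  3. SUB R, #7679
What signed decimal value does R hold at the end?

5529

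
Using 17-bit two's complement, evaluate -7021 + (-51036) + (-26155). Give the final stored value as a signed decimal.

46860

-7021 + (-51036) = -58057 (10001110100110111)
-58057 + (-26155) = -84212 → wraps to 46860 (01011011100001100)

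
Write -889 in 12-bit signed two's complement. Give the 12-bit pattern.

110010000111

|-889| = 889 = 001101111001 in 12 bits.
Invert the bits: 110010000110. Add 1: 110010000111.
Check: 110010000111 reads as 3207 − 4096 = -889.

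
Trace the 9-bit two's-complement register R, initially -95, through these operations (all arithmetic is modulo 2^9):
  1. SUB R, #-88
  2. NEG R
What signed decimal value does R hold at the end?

7

Start: R = -95 = 110100001.
R = -95 − (-88) = -7 = 111111001
R = −(-7) = 7 = 000000111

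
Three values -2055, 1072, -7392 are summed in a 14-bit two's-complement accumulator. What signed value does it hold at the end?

8009

-2055 + 1072 = -983 (11110000101001)
-983 + (-7392) = -8375 → wraps to 8009 (01111101001001)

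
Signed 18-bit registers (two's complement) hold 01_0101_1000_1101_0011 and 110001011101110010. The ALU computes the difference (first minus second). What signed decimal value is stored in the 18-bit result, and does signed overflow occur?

-114335; overflow

01_0101_1000_1101_0011 → 010101100011010011 = 88275 (signed)
110001011101110010 = -59534 (signed)
Subtract via negate-and-add: invert 110001011101110010 + 1 = 001110100010001110 (i.e. 59534).
  010101100011010011
+ 001110100010001110
= 100100000101100001
Result 100100000101100001: MSB = 1 → 147809 − 262144 = -114335.
Both addends (after negating the subtrahend) are non-negative but the stored result is negative: signed overflow. The true value 88275 − (-59534) = 147809 lies outside [-131072, 131071].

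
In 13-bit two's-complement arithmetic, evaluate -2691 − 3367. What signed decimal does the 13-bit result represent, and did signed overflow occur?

-2691 → 1010101111101
3367 → 0110100100111
Subtract via negate-and-add: invert 0110100100111 + 1 = 1001011011001 (i.e. -3367).
  1010101111101
+ 1001011011001
= 0100001010110  (discard carry-out 1)
Result 0100001010110: MSB = 0 → value 2134.
Both addends (after negating the subtrahend) are negative but the stored result is non-negative: signed overflow. The true value -2691 − 3367 = -6058 lies outside [-4096, 4095].

2134; overflow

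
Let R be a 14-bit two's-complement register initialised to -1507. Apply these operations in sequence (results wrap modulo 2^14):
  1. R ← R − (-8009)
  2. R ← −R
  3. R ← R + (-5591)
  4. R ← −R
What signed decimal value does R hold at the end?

Start: R = -1507 = 11101000011101.
R = -1507 − (-8009) = 6502 = 01100101100110
R = −(6502) = -6502 = 10011010011010
R = -6502 + (-5591) = -12093; wraps to 4291 = 01000011000011
R = −(4291) = -4291 = 10111100111101

-4291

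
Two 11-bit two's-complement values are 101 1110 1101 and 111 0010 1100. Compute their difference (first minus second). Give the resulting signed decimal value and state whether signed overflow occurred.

-319; no overflow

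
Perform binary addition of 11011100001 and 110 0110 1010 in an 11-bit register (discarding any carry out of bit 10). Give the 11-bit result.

10101001011

  11011100001
+ 11001101010
= 10101001011  (discard carry-out 1)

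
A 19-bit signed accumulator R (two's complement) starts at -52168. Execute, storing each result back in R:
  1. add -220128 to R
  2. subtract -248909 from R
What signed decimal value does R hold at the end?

Start: R = -52168 = 1110011010000111000.
R = -52168 + (-220128) = -272296; wraps to 251992 = 0111101100001011000
R = 251992 − (-248909) = 500901; wraps to -23387 = 1111010010010100101

-23387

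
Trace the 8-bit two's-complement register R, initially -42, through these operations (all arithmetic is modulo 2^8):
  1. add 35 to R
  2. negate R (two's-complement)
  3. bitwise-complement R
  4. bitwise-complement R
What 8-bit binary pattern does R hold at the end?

Start: R = -42 = 11010110.
R = -42 + 35 = -7 = 11111001
R = −(-7) = 7 = 00000111
R = NOT 00000111 = 11111000 = -8
R = NOT 11111000 = 00000111 = 7

00000111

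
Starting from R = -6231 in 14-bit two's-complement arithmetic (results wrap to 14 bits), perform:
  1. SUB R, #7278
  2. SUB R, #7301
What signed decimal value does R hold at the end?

-4426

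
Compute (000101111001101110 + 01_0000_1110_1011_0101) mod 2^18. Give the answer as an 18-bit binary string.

010110110100100011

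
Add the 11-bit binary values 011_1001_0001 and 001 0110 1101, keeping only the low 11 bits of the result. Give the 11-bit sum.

10011111110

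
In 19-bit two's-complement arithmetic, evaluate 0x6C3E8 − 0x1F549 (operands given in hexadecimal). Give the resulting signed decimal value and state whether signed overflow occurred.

0x6C3E8 = 1101100001111101000 = -80920 (signed)
0x1F549 = 0011111010101001001 = 128329 (signed)
Subtract via negate-and-add: invert 0011111010101001001 + 1 = 1100000101010110111 (i.e. -128329).
  1101100001111101000
+ 1100000101010110111
= 1001100111010011111  (discard carry-out 1)
Result 1001100111010011111: MSB = 1 → 315039 − 524288 = -209249.
Both addends (after negating the subtrahend) are negative and so is the stored result: no signed overflow.

-209249; no overflow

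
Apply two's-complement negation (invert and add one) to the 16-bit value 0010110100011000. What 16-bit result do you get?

1101001011101000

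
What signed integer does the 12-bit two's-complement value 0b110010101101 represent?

-851

MSB is 1, so the value is negative.
Unsigned reading: 3245. Subtract 2^12 = 4096: 3245 − 4096 = -851.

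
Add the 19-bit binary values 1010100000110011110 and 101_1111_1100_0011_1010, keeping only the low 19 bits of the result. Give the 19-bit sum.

  1010100000110011110
+ 1011111110000111010
= 0110011110111011000  (discard carry-out 1)

0110011110111011000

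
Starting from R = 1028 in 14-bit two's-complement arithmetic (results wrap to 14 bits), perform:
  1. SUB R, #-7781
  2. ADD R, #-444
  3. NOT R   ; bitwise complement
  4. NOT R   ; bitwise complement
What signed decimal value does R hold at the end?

Start: R = 1028 = 00010000000100.
R = 1028 − (-7781) = 8809; wraps to -7575 = 10001001101001
R = -7575 + (-444) = -8019 = 10000010101101
R = NOT 10000010101101 = 01111101010010 = 8018
R = NOT 01111101010010 = 10000010101101 = -8019

-8019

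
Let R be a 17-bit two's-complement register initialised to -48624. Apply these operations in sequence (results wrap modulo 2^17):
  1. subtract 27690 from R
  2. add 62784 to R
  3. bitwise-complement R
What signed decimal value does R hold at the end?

13529

Start: R = -48624 = 10100001000010000.
R = -48624 − 27690 = -76314; wraps to 54758 = 01101010111100110
R = 54758 + 62784 = 117542; wraps to -13530 = 11100101100100110
R = NOT 11100101100100110 = 00011010011011001 = 13529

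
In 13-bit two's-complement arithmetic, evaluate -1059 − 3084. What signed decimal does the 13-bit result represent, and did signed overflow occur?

4049; overflow

-1059 → 1101111011101
3084 → 0110000001100
Subtract via negate-and-add: invert 0110000001100 + 1 = 1001111110100 (i.e. -3084).
  1101111011101
+ 1001111110100
= 0111111010001  (discard carry-out 1)
Result 0111111010001: MSB = 0 → value 4049.
Both addends (after negating the subtrahend) are negative but the stored result is non-negative: signed overflow. The true value -1059 − 3084 = -4143 lies outside [-4096, 4095].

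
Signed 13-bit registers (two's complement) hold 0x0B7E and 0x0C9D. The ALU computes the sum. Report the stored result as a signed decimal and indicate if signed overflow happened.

0x0B7E = 0101101111110 = 2942 (signed)
0x0C9D = 0110010011101 = 3229 (signed)
  0101101111110
+ 0110010011101
= 1100000011011
Result 1100000011011: MSB = 1 → 6171 − 8192 = -2021.
Both addends are non-negative but the stored result is negative: signed overflow. The true value 2942 + 3229 = 6171 lies outside [-4096, 4095].

-2021; overflow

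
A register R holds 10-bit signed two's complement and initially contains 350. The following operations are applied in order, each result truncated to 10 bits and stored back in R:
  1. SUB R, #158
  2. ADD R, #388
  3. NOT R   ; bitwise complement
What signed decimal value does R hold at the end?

443

Start: R = 350 = 0101011110.
R = 350 − 158 = 192 = 0011000000
R = 192 + 388 = 580; wraps to -444 = 1001000100
R = NOT 1001000100 = 0110111011 = 443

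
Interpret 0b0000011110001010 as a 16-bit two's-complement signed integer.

MSB is 0, so the value is non-negative: 0000011110001010 = 1930.

1930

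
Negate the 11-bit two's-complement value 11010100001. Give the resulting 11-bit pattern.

00101011111

Invert: 00101011110. Add 1: 00101011111.
Check: 11010100001 = -351, 00101011111 = 351.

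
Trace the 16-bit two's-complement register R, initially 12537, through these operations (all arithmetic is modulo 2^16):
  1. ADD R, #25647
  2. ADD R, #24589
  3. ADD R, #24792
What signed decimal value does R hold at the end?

22029

Start: R = 12537 = 0011000011111001.
R = 12537 + 25647 = 38184; wraps to -27352 = 1001010100101000
R = -27352 + 24589 = -2763 = 1111010100110101
R = -2763 + 24792 = 22029 = 0101011000001101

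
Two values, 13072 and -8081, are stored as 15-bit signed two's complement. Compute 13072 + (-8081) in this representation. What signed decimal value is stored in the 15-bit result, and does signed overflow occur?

4991; no overflow

13072 → 011001100010000
-8081 → 110000001101111
  011001100010000
+ 110000001101111
= 001001101111111  (discard carry-out 1)
Result 001001101111111: MSB = 0 → value 4991.
Addends have opposite signs, so signed overflow cannot occur.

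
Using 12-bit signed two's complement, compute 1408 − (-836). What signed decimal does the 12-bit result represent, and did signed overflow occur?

-1852; overflow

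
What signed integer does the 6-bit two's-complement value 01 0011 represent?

MSB is 0, so the value is non-negative: 010011 = 19.

19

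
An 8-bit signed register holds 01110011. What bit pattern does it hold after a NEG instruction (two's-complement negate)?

Invert: 10001100. Add 1: 10001101.
Check: 01110011 = 115, 10001101 = -115.

10001101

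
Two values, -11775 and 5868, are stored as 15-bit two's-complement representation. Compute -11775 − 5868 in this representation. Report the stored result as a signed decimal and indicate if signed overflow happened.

15125; overflow

-11775 → 101001000000001
5868 → 001011011101100
Subtract via negate-and-add: invert 001011011101100 + 1 = 110100100010100 (i.e. -5868).
  101001000000001
+ 110100100010100
= 011101100010101  (discard carry-out 1)
Result 011101100010101: MSB = 0 → value 15125.
Both addends (after negating the subtrahend) are negative but the stored result is non-negative: signed overflow. The true value -11775 − 5868 = -17643 lies outside [-16384, 16383].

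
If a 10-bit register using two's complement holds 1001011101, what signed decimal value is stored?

-419

MSB is 1, so the value is negative.
Invert: 0110100010. Add 1: 0110100011 = 419. So the value is −419.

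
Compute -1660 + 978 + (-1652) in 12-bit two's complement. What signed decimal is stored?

1762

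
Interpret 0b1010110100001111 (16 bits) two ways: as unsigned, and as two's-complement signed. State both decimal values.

unsigned = 44303, signed = -21233

Unsigned: 1010110100001111 = 44303.
Signed: MSB=1 → 44303 − 65536 = -21233.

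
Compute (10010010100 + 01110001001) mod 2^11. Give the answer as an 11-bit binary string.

00000011101

  10010010100
+ 01110001001
= 00000011101  (discard carry-out 1)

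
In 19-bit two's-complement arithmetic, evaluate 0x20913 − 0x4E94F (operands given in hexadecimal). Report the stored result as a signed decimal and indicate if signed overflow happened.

-188476; overflow

0x20913 = 0100000100100010011 = 133395 (signed)
0x4E94F = 1001110100101001111 = -202417 (signed)
Subtract via negate-and-add: invert 1001110100101001111 + 1 = 0110001011010110001 (i.e. 202417).
  0100000100100010011
+ 0110001011010110001
= 1010001111111000100
Result 1010001111111000100: MSB = 1 → 335812 − 524288 = -188476.
Both addends (after negating the subtrahend) are non-negative but the stored result is negative: signed overflow. The true value 133395 − (-202417) = 335812 lies outside [-262144, 262143].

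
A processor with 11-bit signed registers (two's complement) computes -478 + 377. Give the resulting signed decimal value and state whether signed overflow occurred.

-101; no overflow

-478 → 11000100010
377 → 00101111001
  11000100010
+ 00101111001
= 11110011011
Result 11110011011: MSB = 1 → 1947 − 2048 = -101.
Addends have opposite signs, so signed overflow cannot occur.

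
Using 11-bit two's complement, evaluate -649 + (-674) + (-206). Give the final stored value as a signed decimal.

519

-649 + (-674) = -1323 → wraps to 725 (01011010101)
725 + (-206) = 519 (01000000111)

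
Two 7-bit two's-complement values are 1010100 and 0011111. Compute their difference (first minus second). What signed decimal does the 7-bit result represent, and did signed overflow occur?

53; overflow

1010100 = -44 (signed)
0011111 = 31 (signed)
Subtract via negate-and-add: invert 0011111 + 1 = 1100001 (i.e. -31).
  1010100
+ 1100001
= 0110101  (discard carry-out 1)
Result 0110101: MSB = 0 → value 53.
Both addends (after negating the subtrahend) are negative but the stored result is non-negative: signed overflow. The true value -44 − 31 = -75 lies outside [-64, 63].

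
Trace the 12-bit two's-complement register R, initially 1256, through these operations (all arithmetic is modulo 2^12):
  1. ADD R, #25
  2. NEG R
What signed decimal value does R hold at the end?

-1281

Start: R = 1256 = 010011101000.
R = 1256 + 25 = 1281 = 010100000001
R = −(1281) = -1281 = 101011111111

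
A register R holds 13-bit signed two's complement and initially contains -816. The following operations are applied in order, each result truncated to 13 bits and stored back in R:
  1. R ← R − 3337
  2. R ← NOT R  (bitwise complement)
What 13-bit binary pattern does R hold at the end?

Start: R = -816 = 1110011010000.
R = -816 − 3337 = -4153; wraps to 4039 = 0111111000111
R = NOT 0111111000111 = 1000000111000 = -4040

1000000111000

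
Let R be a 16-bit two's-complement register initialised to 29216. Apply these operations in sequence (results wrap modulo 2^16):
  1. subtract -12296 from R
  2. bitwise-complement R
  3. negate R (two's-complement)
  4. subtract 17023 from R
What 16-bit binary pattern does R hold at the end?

0101111110101010

Start: R = 29216 = 0111001000100000.
R = 29216 − (-12296) = 41512; wraps to -24024 = 1010001000101000
R = NOT 1010001000101000 = 0101110111010111 = 24023
R = −(24023) = -24023 = 1010001000101001
R = -24023 − 17023 = -41046; wraps to 24490 = 0101111110101010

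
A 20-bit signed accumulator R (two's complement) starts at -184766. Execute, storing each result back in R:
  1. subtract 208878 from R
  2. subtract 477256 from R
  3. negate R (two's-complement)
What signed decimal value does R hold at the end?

Start: R = -184766 = 11010010111001000010.
R = -184766 − 208878 = -393644 = 10011111111001010100
R = -393644 − 477256 = -870900; wraps to 177676 = 00101011011000001100
R = −(177676) = -177676 = 11010100100111110100

-177676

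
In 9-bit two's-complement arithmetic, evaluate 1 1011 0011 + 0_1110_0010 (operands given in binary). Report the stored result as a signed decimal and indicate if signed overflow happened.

149; no overflow

1 1011 0011 → 110110011 = -77 (signed)
0_1110_0010 → 011100010 = 226 (signed)
  110110011
+ 011100010
= 010010101  (discard carry-out 1)
Result 010010101: MSB = 0 → value 149.
Addends have opposite signs, so signed overflow cannot occur.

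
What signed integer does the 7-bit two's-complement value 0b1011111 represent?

MSB is 1, so the value is negative.
Invert: 0100000. Add 1: 0100001 = 33. So the value is −33.

-33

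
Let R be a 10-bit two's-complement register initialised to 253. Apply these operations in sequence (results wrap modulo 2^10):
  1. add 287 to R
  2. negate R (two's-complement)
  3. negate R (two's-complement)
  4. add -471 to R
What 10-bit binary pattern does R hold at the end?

0001000101

Start: R = 253 = 0011111101.
R = 253 + 287 = 540; wraps to -484 = 1000011100
R = −(-484) = 484 = 0111100100
R = −(484) = -484 = 1000011100
R = -484 + (-471) = -955; wraps to 69 = 0001000101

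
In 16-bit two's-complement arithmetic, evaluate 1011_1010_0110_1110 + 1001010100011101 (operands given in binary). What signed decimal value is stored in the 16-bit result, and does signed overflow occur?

1011_1010_0110_1110 → 1011101001101110 = -17810 (signed)
1001010100011101 = -27363 (signed)
  1011101001101110
+ 1001010100011101
= 0100111110001011  (discard carry-out 1)
Result 0100111110001011: MSB = 0 → value 20363.
Both addends are negative but the stored result is non-negative: signed overflow. The true value -17810 + (-27363) = -45173 lies outside [-32768, 32767].

20363; overflow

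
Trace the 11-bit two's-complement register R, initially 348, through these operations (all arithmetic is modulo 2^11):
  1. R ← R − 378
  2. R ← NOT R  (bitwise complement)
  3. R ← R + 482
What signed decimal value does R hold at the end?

Start: R = 348 = 00101011100.
R = 348 − 378 = -30 = 11111100010
R = NOT 11111100010 = 00000011101 = 29
R = 29 + 482 = 511 = 00111111111

511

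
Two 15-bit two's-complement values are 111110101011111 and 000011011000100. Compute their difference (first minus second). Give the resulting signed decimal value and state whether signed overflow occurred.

-2405; no overflow

111110101011111 = -673 (signed)
000011011000100 = 1732 (signed)
Subtract via negate-and-add: invert 000011011000100 + 1 = 111100100111100 (i.e. -1732).
  111110101011111
+ 111100100111100
= 111011010011011  (discard carry-out 1)
Result 111011010011011: MSB = 1 → 30363 − 32768 = -2405.
Both addends (after negating the subtrahend) are negative and so is the stored result: no signed overflow.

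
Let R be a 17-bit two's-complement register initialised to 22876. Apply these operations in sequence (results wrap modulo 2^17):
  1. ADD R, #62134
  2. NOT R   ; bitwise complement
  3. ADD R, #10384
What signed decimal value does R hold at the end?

Start: R = 22876 = 00101100101011100.
R = 22876 + 62134 = 85010; wraps to -46062 = 10100110000010010
R = NOT 10100110000010010 = 01011001111101101 = 46061
R = 46061 + 10384 = 56445 = 01101110001111101

56445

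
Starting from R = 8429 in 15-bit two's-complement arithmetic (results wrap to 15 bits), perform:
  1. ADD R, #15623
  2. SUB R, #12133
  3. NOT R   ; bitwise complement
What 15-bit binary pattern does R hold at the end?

Start: R = 8429 = 010000011101101.
R = 8429 + 15623 = 24052; wraps to -8716 = 101110111110100
R = -8716 − 12133 = -20849; wraps to 11919 = 010111010001111
R = NOT 010111010001111 = 101000101110000 = -11920

101000101110000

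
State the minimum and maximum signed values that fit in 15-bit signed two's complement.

min = -16384, max = 16383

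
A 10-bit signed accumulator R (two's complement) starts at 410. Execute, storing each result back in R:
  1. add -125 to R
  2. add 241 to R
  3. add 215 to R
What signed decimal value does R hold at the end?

Start: R = 410 = 0110011010.
R = 410 + (-125) = 285 = 0100011101
R = 285 + 241 = 526; wraps to -498 = 1000001110
R = -498 + 215 = -283 = 1011100101

-283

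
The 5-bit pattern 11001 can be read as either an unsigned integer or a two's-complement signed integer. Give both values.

Unsigned: 11001 = 25.
Signed: MSB=1 → 25 − 32 = -7.

unsigned = 25, signed = -7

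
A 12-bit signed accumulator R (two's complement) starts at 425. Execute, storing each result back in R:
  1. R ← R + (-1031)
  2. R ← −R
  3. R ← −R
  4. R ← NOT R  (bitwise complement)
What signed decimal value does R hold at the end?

605

Start: R = 425 = 000110101001.
R = 425 + (-1031) = -606 = 110110100010
R = −(-606) = 606 = 001001011110
R = −(606) = -606 = 110110100010
R = NOT 110110100010 = 001001011101 = 605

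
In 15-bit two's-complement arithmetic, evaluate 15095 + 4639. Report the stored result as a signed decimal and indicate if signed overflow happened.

-13034; overflow

15095 → 011101011110111
4639 → 001001000011111
  011101011110111
+ 001001000011111
= 100110100010110
Result 100110100010110: MSB = 1 → 19734 − 32768 = -13034.
Both addends are non-negative but the stored result is negative: signed overflow. The true value 15095 + 4639 = 19734 lies outside [-16384, 16383].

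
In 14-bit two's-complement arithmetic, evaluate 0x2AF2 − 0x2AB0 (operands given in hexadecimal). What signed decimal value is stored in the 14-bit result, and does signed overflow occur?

0x2AF2 = 10101011110010 = -5390 (signed)
0x2AB0 = 10101010110000 = -5456 (signed)
Subtract via negate-and-add: invert 10101010110000 + 1 = 01010101010000 (i.e. 5456).
  10101011110010
+ 01010101010000
= 00000001000010  (discard carry-out 1)
Result 00000001000010: MSB = 0 → value 66.
Addends (after negating the subtrahend) have opposite signs, so signed overflow cannot occur.

66; no overflow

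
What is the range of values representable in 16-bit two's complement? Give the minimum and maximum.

min = -32768, max = 32767

Minimum: −2^15 = -32768.
Maximum: 2^15 − 1 = 32767.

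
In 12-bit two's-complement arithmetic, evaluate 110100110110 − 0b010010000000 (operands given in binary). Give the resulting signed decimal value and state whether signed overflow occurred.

-1866; no overflow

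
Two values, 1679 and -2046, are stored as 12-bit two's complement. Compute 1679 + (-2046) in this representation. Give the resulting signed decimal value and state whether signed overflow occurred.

-367; no overflow

1679 → 011010001111
-2046 → 100000000010
  011010001111
+ 100000000010
= 111010010001
Result 111010010001: MSB = 1 → 3729 − 4096 = -367.
Addends have opposite signs, so signed overflow cannot occur.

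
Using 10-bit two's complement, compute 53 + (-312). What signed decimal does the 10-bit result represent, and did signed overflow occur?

53 → 0000110101
-312 → 1011001000
  0000110101
+ 1011001000
= 1011111101
Result 1011111101: MSB = 1 → 765 − 1024 = -259.
Addends have opposite signs, so signed overflow cannot occur.

-259; no overflow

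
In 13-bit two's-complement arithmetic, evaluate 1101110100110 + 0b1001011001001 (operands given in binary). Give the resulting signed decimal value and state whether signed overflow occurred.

1101110100110 = -1114 (signed)
0b1001011001001 → 1001011001001 = -3383 (signed)
  1101110100110
+ 1001011001001
= 0111001101111  (discard carry-out 1)
Result 0111001101111: MSB = 0 → value 3695.
Both addends are negative but the stored result is non-negative: signed overflow. The true value -1114 + (-3383) = -4497 lies outside [-4096, 4095].

3695; overflow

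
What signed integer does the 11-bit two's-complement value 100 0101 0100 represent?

-940

MSB is 1, so the value is negative.
Unsigned reading: 1108. Subtract 2^11 = 2048: 1108 − 2048 = -940.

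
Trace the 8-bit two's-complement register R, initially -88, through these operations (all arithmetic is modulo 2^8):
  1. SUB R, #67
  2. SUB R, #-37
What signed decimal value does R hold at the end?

Start: R = -88 = 10101000.
R = -88 − 67 = -155; wraps to 101 = 01100101
R = 101 − (-37) = 138; wraps to -118 = 10001010

-118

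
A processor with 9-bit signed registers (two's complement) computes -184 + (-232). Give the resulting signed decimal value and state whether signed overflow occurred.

96; overflow

-184 → 101001000
-232 → 100011000
  101001000
+ 100011000
= 001100000  (discard carry-out 1)
Result 001100000: MSB = 0 → value 96.
Both addends are negative but the stored result is non-negative: signed overflow. The true value -184 + (-232) = -416 lies outside [-256, 255].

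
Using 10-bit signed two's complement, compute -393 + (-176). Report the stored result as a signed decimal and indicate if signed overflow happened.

-393 → 1001110111
-176 → 1101010000
  1001110111
+ 1101010000
= 0111000111  (discard carry-out 1)
Result 0111000111: MSB = 0 → value 455.
Both addends are negative but the stored result is non-negative: signed overflow. The true value -393 + (-176) = -569 lies outside [-512, 511].

455; overflow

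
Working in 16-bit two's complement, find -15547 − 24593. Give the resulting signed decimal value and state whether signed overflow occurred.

25396; overflow

-15547 → 1100001101000101
24593 → 0110000000010001
Subtract via negate-and-add: invert 0110000000010001 + 1 = 1001111111101111 (i.e. -24593).
  1100001101000101
+ 1001111111101111
= 0110001100110100  (discard carry-out 1)
Result 0110001100110100: MSB = 0 → value 25396.
Both addends (after negating the subtrahend) are negative but the stored result is non-negative: signed overflow. The true value -15547 − 24593 = -40140 lies outside [-32768, 32767].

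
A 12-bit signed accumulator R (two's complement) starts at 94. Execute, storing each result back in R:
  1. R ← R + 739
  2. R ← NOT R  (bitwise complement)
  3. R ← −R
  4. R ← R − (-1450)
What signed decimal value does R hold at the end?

-1812

Start: R = 94 = 000001011110.
R = 94 + 739 = 833 = 001101000001
R = NOT 001101000001 = 110010111110 = -834
R = −(-834) = 834 = 001101000010
R = 834 − (-1450) = 2284; wraps to -1812 = 100011101100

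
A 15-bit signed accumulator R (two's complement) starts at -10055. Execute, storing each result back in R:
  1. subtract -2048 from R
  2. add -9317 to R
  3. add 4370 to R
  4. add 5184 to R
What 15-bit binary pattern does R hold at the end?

Start: R = -10055 = 101100010111001.
R = -10055 − (-2048) = -8007 = 110000010111001
R = -8007 + (-9317) = -17324; wraps to 15444 = 011110001010100
R = 15444 + 4370 = 19814; wraps to -12954 = 100110101100110
R = -12954 + 5184 = -7770 = 110000110100110

110000110100110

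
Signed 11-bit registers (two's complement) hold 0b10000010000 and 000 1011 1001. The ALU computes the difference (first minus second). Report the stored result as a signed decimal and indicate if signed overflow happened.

0b10000010000 → 10000010000 = -1008 (signed)
000 1011 1001 → 00010111001 = 185 (signed)
Subtract via negate-and-add: invert 00010111001 + 1 = 11101000111 (i.e. -185).
  10000010000
+ 11101000111
= 01101010111  (discard carry-out 1)
Result 01101010111: MSB = 0 → value 855.
Both addends (after negating the subtrahend) are negative but the stored result is non-negative: signed overflow. The true value -1008 − 185 = -1193 lies outside [-1024, 1023].

855; overflow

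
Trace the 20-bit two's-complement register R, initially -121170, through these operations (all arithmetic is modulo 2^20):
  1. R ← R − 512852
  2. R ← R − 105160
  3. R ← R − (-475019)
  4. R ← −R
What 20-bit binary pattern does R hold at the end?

Start: R = -121170 = 11100010011010101110.
R = -121170 − 512852 = -634022; wraps to 414554 = 01100101001101011010
R = 414554 − 105160 = 309394 = 01001011100010010010
R = 309394 − (-475019) = 784413; wraps to -264163 = 10111111100000011101
R = −(-264163) = 264163 = 01000000011111100011

01000000011111100011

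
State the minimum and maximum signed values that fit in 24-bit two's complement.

min = -8388608, max = 8388607

Minimum: −2^23 = -8388608.
Maximum: 2^23 − 1 = 8388607.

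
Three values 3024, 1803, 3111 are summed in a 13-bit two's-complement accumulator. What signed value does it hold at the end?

3024 + 1803 = 4827 → wraps to -3365 (1001011011011)
-3365 + 3111 = -254 (1111100000010)

-254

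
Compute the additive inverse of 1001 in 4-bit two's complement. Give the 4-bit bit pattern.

0111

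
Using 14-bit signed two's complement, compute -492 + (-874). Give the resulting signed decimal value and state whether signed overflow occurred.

-1366; no overflow

-492 → 11111000010100
-874 → 11110010010110
  11111000010100
+ 11110010010110
= 11101010101010  (discard carry-out 1)
Result 11101010101010: MSB = 1 → 15018 − 16384 = -1366.
Both addends are negative and so is the stored result: no signed overflow.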